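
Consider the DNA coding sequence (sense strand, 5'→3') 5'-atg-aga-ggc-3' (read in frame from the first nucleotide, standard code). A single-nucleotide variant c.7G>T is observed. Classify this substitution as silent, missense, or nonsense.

missense

Position 7 falls in codon 3: GGC → Gly.
After the substitution the codon is TGC → Cys.
Gly ≠ Cys, so this is a missense mutation.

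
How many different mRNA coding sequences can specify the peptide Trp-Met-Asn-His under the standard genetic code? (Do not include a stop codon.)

4

Trp: 1 codon.
Met: 1 codon.
Asn: 2 codons.
His: 2 codons.
1 × 1 × 2 × 2 = 4.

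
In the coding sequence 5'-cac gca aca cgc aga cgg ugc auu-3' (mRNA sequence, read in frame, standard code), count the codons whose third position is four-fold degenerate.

4

Codon 1 CAC (His): third position 2-fold.
Codon 2 GCA (Ala): third position 4-fold.
Codon 3 ACA (Thr): third position 4-fold.
Codon 4 CGC (Arg): third position 4-fold.
Codon 5 AGA (Arg): third position 2-fold.
Codon 6 CGG (Arg): third position 4-fold.
Codon 7 UGC (Cys): third position 2-fold.
Codon 8 AUU (Ile): third position 3-fold.
Four-fold degenerate third positions: 4.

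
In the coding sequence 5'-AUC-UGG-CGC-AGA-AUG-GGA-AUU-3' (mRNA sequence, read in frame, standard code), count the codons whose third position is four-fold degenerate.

2

Codon 1 AUC (Ile): third position 3-fold.
Codon 2 UGG (Trp): third position 1-fold.
Codon 3 CGC (Arg): third position 4-fold.
Codon 4 AGA (Arg): third position 2-fold.
Codon 5 AUG (Met): third position 1-fold.
Codon 6 GGA (Gly): third position 4-fold.
Codon 7 AUU (Ile): third position 3-fold.
Four-fold degenerate third positions: 2.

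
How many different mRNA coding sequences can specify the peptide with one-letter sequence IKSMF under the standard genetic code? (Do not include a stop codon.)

Ile: 3 codons.
Lys: 2 codons.
Ser: 6 codons.
Met: 1 codon.
Phe: 2 codons.
3 × 2 × 6 × 1 × 2 = 72.

72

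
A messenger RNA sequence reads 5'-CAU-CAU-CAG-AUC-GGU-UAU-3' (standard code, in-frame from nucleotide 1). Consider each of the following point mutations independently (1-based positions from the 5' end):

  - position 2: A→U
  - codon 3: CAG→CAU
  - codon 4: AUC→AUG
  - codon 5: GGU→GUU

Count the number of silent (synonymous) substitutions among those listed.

Codon 1: CAU (His) → CUU (Leu) — missense.
Codon 3: CAG (Gln) → CAU (His) — missense.
Codon 4: AUC (Ile) → AUG (Met) — missense.
Codon 5: GGU (Gly) → GUU (Val) — missense.
Synonymous: 0 of 4.

0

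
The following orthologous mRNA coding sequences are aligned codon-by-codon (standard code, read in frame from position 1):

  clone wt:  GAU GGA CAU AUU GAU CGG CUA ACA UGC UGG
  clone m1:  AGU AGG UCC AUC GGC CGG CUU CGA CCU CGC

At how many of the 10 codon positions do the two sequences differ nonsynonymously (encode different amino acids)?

7

Codon 1: GAU Asp / AGU Ser — nonsynonymous.
Codon 2: GGA Gly / AGG Arg — nonsynonymous.
Codon 3: CAU His / UCC Ser — nonsynonymous.
Codon 4: AUU Ile / AUC Ile — synonymous.
Codon 5: GAU Asp / GGC Gly — nonsynonymous.
Codon 6: CGG Arg / CGG Arg — identical.
Codon 7: CUA Leu / CUU Leu — synonymous.
Codon 8: ACA Thr / CGA Arg — nonsynonymous.
Codon 9: UGC Cys / CCU Pro — nonsynonymous.
Codon 10: UGG Trp / CGC Arg — nonsynonymous.
Nonsynonymous differences: 7.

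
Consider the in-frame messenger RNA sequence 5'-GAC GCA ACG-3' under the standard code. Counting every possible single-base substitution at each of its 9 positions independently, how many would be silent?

7

Codon 1 (GAC, Asp): 1 synonymous substitution.
Codon 2 (GCA, Ala): 3 synonymous substitutions.
Codon 3 (ACG, Thr): 3 synonymous substitutions.
Total: 1 + 3 + 3 = 7.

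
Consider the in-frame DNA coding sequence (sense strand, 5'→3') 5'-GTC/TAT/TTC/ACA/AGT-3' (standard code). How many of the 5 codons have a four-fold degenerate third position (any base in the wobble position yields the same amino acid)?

Codon 1 GTC (Val): third position 4-fold.
Codon 2 TAT (Tyr): third position 2-fold.
Codon 3 TTC (Phe): third position 2-fold.
Codon 4 ACA (Thr): third position 4-fold.
Codon 5 AGT (Ser): third position 2-fold.
Four-fold degenerate third positions: 2.

2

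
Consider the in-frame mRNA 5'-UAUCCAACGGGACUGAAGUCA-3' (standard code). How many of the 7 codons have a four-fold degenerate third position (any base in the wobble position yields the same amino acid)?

5

Codon 1 UAU (Tyr): third position 2-fold.
Codon 2 CCA (Pro): third position 4-fold.
Codon 3 ACG (Thr): third position 4-fold.
Codon 4 GGA (Gly): third position 4-fold.
Codon 5 CUG (Leu): third position 4-fold.
Codon 6 AAG (Lys): third position 2-fold.
Codon 7 UCA (Ser): third position 4-fold.
Four-fold degenerate third positions: 5.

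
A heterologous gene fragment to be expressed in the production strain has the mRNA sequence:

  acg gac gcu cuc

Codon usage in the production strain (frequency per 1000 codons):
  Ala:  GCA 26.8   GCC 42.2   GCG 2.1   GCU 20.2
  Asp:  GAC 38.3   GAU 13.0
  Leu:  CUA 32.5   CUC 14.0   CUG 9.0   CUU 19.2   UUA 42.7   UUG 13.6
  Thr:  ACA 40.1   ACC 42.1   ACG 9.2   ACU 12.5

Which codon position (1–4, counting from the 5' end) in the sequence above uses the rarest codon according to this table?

Codon 1 ACG (Thr): 9.2 per 1000.
Codon 2 GAC (Asp): 38.3 per 1000.
Codon 3 GCU (Ala): 20.2 per 1000.
Codon 4 CUC (Leu): 14.0 per 1000.
Lowest frequency is 9.2 at codon 1.

1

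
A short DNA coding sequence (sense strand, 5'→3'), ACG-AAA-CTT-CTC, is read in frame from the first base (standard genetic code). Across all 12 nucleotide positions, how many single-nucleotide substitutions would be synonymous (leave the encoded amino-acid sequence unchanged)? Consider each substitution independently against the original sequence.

10

Codon 1 (ACG, Thr): 3 synonymous substitutions.
Codon 2 (AAA, Lys): 1 synonymous substitution.
Codon 3 (CTT, Leu): 3 synonymous substitutions.
Codon 4 (CTC, Leu): 3 synonymous substitutions.
Total: 3 + 1 + 3 + 3 = 10.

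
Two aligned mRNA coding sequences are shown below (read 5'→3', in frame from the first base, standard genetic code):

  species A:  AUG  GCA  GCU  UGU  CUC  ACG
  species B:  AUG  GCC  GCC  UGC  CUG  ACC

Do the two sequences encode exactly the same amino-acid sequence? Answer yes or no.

yes

Codon 1: AUG Met / AUG Met — identical.
Codon 2: GCA Ala / GCC Ala — synonymous.
Codon 3: GCU Ala / GCC Ala — synonymous.
Codon 4: UGU Cys / UGC Cys — synonymous.
Codon 5: CUC Leu / CUG Leu — synonymous.
Codon 6: ACG Thr / ACC Thr — synonymous.
Nonsynonymous differences: 0 → same protein.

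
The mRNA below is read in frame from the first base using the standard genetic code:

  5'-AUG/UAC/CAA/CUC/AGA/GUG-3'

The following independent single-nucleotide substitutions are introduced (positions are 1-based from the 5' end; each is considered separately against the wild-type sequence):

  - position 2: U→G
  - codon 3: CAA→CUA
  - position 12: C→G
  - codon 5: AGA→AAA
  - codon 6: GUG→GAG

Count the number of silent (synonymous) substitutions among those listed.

1

Codon 1: AUG (Met) → AGG (Arg) — missense.
Codon 3: CAA (Gln) → CUA (Leu) — missense.
Codon 4: CUC (Leu) → CUG (Leu) — synonymous.
Codon 5: AGA (Arg) → AAA (Lys) — missense.
Codon 6: GUG (Val) → GAG (Glu) — missense.
Synonymous: 1 of 5.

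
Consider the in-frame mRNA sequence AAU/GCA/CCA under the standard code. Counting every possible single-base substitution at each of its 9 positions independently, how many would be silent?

7

Codon 1 (AAU, Asn): 1 synonymous substitution.
Codon 2 (GCA, Ala): 3 synonymous substitutions.
Codon 3 (CCA, Pro): 3 synonymous substitutions.
Total: 1 + 3 + 3 = 7.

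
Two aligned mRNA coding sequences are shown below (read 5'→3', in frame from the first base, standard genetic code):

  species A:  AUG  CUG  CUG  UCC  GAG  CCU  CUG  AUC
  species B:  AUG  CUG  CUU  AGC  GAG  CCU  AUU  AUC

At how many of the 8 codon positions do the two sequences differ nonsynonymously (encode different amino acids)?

1

Codon 1: AUG Met / AUG Met — identical.
Codon 2: CUG Leu / CUG Leu — identical.
Codon 3: CUG Leu / CUU Leu — synonymous.
Codon 4: UCC Ser / AGC Ser — synonymous.
Codon 5: GAG Glu / GAG Glu — identical.
Codon 6: CCU Pro / CCU Pro — identical.
Codon 7: CUG Leu / AUU Ile — nonsynonymous.
Codon 8: AUC Ile / AUC Ile — identical.
Nonsynonymous differences: 1.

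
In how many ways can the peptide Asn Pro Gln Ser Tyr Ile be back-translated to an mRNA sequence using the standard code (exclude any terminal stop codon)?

Asn: 2 codons.
Pro: 4 codons.
Gln: 2 codons.
Ser: 6 codons.
Tyr: 2 codons.
Ile: 3 codons.
2 × 4 × 2 × 6 × 2 × 3 = 576.

576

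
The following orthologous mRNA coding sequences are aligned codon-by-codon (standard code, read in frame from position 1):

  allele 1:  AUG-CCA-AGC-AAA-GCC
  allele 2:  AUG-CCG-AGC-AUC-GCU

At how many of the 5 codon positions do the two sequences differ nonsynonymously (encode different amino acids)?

Codon 1: AUG Met / AUG Met — identical.
Codon 2: CCA Pro / CCG Pro — synonymous.
Codon 3: AGC Ser / AGC Ser — identical.
Codon 4: AAA Lys / AUC Ile — nonsynonymous.
Codon 5: GCC Ala / GCU Ala — synonymous.
Nonsynonymous differences: 1.

1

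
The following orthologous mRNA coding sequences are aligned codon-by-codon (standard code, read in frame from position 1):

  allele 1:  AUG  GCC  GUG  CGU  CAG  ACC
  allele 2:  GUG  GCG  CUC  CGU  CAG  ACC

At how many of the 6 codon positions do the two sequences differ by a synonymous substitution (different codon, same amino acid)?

1

Codon 1: AUG Met / GUG Val — nonsynonymous.
Codon 2: GCC Ala / GCG Ala — synonymous.
Codon 3: GUG Val / CUC Leu — nonsynonymous.
Codon 4: CGU Arg / CGU Arg — identical.
Codon 5: CAG Gln / CAG Gln — identical.
Codon 6: ACC Thr / ACC Thr — identical.
Synonymous differences: 1.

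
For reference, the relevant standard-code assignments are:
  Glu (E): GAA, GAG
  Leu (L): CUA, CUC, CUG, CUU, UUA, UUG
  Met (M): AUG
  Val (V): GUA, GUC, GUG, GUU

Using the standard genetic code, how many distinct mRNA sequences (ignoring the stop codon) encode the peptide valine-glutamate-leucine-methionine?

48

Val: 4 codons.
Glu: 2 codons.
Leu: 6 codons.
Met: 1 codon.
4 × 2 × 6 × 1 = 48.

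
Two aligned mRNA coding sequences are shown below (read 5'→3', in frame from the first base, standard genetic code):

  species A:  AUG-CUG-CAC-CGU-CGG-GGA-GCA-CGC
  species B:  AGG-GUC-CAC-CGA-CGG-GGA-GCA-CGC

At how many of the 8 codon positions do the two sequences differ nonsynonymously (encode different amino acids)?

2

Codon 1: AUG Met / AGG Arg — nonsynonymous.
Codon 2: CUG Leu / GUC Val — nonsynonymous.
Codon 3: CAC His / CAC His — identical.
Codon 4: CGU Arg / CGA Arg — synonymous.
Codon 5: CGG Arg / CGG Arg — identical.
Codon 6: GGA Gly / GGA Gly — identical.
Codon 7: GCA Ala / GCA Ala — identical.
Codon 8: CGC Arg / CGC Arg — identical.
Nonsynonymous differences: 2.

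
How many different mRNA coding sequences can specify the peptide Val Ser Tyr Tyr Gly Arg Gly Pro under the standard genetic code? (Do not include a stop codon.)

36864

Val: 4 codons.
Ser: 6 codons.
Tyr: 2 codons.
Tyr: 2 codons.
Gly: 4 codons.
Arg: 6 codons.
Gly: 4 codons.
Pro: 4 codons.
4 × 6 × 2 × 2 × 4 × 6 × 4 × 4 = 36864.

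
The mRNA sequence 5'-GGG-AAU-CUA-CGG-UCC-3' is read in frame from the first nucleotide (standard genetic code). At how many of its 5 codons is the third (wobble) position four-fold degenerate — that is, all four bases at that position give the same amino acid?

4

Codon 1 GGG (Gly): third position 4-fold.
Codon 2 AAU (Asn): third position 2-fold.
Codon 3 CUA (Leu): third position 4-fold.
Codon 4 CGG (Arg): third position 4-fold.
Codon 5 UCC (Ser): third position 4-fold.
Four-fold degenerate third positions: 4.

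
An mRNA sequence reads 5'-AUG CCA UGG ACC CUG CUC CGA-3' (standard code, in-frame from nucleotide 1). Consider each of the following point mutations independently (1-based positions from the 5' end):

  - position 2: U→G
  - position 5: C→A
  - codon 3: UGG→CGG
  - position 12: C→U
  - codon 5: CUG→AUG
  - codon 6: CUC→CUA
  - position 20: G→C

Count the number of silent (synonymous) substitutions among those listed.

2

Codon 1: AUG (Met) → AGG (Arg) — missense.
Codon 2: CCA (Pro) → CAA (Gln) — missense.
Codon 3: UGG (Trp) → CGG (Arg) — missense.
Codon 4: ACC (Thr) → ACU (Thr) — synonymous.
Codon 5: CUG (Leu) → AUG (Met) — missense.
Codon 6: CUC (Leu) → CUA (Leu) — synonymous.
Codon 7: CGA (Arg) → CCA (Pro) — missense.
Synonymous: 2 of 7.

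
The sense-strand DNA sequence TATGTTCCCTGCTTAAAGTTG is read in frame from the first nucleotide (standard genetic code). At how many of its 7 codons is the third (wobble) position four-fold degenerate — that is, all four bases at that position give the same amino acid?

2

Codon 1 TAT (Tyr): third position 2-fold.
Codon 2 GTT (Val): third position 4-fold.
Codon 3 CCC (Pro): third position 4-fold.
Codon 4 TGC (Cys): third position 2-fold.
Codon 5 TTA (Leu): third position 2-fold.
Codon 6 AAG (Lys): third position 2-fold.
Codon 7 TTG (Leu): third position 2-fold.
Four-fold degenerate third positions: 2.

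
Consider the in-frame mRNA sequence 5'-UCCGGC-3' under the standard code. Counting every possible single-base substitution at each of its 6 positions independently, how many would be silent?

6

Codon 1 (UCC, Ser): 3 synonymous substitutions.
Codon 2 (GGC, Gly): 3 synonymous substitutions.
Total: 3 + 3 = 6.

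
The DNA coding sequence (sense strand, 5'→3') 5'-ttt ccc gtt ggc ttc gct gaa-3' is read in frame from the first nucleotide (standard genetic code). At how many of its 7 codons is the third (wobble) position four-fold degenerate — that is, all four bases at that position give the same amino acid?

4

Codon 1 TTT (Phe): third position 2-fold.
Codon 2 CCC (Pro): third position 4-fold.
Codon 3 GTT (Val): third position 4-fold.
Codon 4 GGC (Gly): third position 4-fold.
Codon 5 TTC (Phe): third position 2-fold.
Codon 6 GCT (Ala): third position 4-fold.
Codon 7 GAA (Glu): third position 2-fold.
Four-fold degenerate third positions: 4.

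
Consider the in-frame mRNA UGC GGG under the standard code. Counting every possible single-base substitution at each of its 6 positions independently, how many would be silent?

4

Codon 1 (UGC, Cys): 1 synonymous substitution.
Codon 2 (GGG, Gly): 3 synonymous substitutions.
Total: 1 + 3 = 4.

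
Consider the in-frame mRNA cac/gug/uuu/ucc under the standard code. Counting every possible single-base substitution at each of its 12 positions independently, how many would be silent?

8

Codon 1 (CAC, His): 1 synonymous substitution.
Codon 2 (GUG, Val): 3 synonymous substitutions.
Codon 3 (UUU, Phe): 1 synonymous substitution.
Codon 4 (UCC, Ser): 3 synonymous substitutions.
Total: 1 + 3 + 1 + 3 = 8.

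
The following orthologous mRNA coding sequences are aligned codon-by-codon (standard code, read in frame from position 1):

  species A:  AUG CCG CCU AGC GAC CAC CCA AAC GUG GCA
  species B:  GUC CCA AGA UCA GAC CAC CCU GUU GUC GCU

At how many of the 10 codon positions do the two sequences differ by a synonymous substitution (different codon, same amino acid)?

5

Codon 1: AUG Met / GUC Val — nonsynonymous.
Codon 2: CCG Pro / CCA Pro — synonymous.
Codon 3: CCU Pro / AGA Arg — nonsynonymous.
Codon 4: AGC Ser / UCA Ser — synonymous.
Codon 5: GAC Asp / GAC Asp — identical.
Codon 6: CAC His / CAC His — identical.
Codon 7: CCA Pro / CCU Pro — synonymous.
Codon 8: AAC Asn / GUU Val — nonsynonymous.
Codon 9: GUG Val / GUC Val — synonymous.
Codon 10: GCA Ala / GCU Ala — synonymous.
Synonymous differences: 5.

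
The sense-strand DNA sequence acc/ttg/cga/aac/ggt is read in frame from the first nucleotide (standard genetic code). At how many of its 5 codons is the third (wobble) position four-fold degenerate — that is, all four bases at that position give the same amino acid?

Codon 1 ACC (Thr): third position 4-fold.
Codon 2 TTG (Leu): third position 2-fold.
Codon 3 CGA (Arg): third position 4-fold.
Codon 4 AAC (Asn): third position 2-fold.
Codon 5 GGT (Gly): third position 4-fold.
Four-fold degenerate third positions: 3.

3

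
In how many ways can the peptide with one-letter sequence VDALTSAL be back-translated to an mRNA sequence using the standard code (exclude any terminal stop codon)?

110592

Val: 4 codons.
Asp: 2 codons.
Ala: 4 codons.
Leu: 6 codons.
Thr: 4 codons.
Ser: 6 codons.
Ala: 4 codons.
Leu: 6 codons.
4 × 2 × 4 × 6 × 4 × 6 × 4 × 6 = 110592.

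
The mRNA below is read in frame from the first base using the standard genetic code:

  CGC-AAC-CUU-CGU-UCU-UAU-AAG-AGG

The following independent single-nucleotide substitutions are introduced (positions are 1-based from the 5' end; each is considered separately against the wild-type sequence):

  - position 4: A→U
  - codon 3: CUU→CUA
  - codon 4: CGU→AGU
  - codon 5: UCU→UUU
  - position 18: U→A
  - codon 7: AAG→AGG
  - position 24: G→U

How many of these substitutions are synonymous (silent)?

1

Codon 2: AAC (Asn) → UAC (Tyr) — missense.
Codon 3: CUU (Leu) → CUA (Leu) — synonymous.
Codon 4: CGU (Arg) → AGU (Ser) — missense.
Codon 5: UCU (Ser) → UUU (Phe) — missense.
Codon 6: UAU (Tyr) → UAA (Stop) — nonsense.
Codon 7: AAG (Lys) → AGG (Arg) — missense.
Codon 8: AGG (Arg) → AGU (Ser) — missense.
Synonymous: 1 of 7.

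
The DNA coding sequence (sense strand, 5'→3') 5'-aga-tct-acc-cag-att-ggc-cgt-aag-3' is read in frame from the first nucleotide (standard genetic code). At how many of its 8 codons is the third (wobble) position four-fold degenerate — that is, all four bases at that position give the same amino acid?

Codon 1 AGA (Arg): third position 2-fold.
Codon 2 TCT (Ser): third position 4-fold.
Codon 3 ACC (Thr): third position 4-fold.
Codon 4 CAG (Gln): third position 2-fold.
Codon 5 ATT (Ile): third position 3-fold.
Codon 6 GGC (Gly): third position 4-fold.
Codon 7 CGT (Arg): third position 4-fold.
Codon 8 AAG (Lys): third position 2-fold.
Four-fold degenerate third positions: 4.

4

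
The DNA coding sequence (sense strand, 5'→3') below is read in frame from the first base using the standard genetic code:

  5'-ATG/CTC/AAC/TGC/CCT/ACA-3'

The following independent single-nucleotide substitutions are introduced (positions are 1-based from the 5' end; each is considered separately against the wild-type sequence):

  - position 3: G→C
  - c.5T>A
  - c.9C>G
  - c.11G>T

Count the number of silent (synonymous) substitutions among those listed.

Codon 1: ATG (Met) → ATC (Ile) — missense.
Codon 2: CTC (Leu) → CAC (His) — missense.
Codon 3: AAC (Asn) → AAG (Lys) — missense.
Codon 4: TGC (Cys) → TTC (Phe) — missense.
Synonymous: 0 of 4.

0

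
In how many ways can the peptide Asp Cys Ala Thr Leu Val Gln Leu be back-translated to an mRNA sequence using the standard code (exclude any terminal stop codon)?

Asp: 2 codons.
Cys: 2 codons.
Ala: 4 codons.
Thr: 4 codons.
Leu: 6 codons.
Val: 4 codons.
Gln: 2 codons.
Leu: 6 codons.
2 × 2 × 4 × 4 × 6 × 4 × 2 × 6 = 18432.

18432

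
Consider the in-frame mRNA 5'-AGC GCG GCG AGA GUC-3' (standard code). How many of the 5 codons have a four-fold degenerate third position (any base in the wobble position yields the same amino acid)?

3

Codon 1 AGC (Ser): third position 2-fold.
Codon 2 GCG (Ala): third position 4-fold.
Codon 3 GCG (Ala): third position 4-fold.
Codon 4 AGA (Arg): third position 2-fold.
Codon 5 GUC (Val): third position 4-fold.
Four-fold degenerate third positions: 3.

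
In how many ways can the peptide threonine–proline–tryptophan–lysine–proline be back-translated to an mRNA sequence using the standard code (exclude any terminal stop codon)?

128

Thr: 4 codons.
Pro: 4 codons.
Trp: 1 codon.
Lys: 2 codons.
Pro: 4 codons.
4 × 4 × 1 × 2 × 4 = 128.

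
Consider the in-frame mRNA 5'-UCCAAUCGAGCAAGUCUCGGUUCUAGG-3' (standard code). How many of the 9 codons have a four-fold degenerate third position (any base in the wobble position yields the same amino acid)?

Codon 1 UCC (Ser): third position 4-fold.
Codon 2 AAU (Asn): third position 2-fold.
Codon 3 CGA (Arg): third position 4-fold.
Codon 4 GCA (Ala): third position 4-fold.
Codon 5 AGU (Ser): third position 2-fold.
Codon 6 CUC (Leu): third position 4-fold.
Codon 7 GGU (Gly): third position 4-fold.
Codon 8 UCU (Ser): third position 4-fold.
Codon 9 AGG (Arg): third position 2-fold.
Four-fold degenerate third positions: 6.

6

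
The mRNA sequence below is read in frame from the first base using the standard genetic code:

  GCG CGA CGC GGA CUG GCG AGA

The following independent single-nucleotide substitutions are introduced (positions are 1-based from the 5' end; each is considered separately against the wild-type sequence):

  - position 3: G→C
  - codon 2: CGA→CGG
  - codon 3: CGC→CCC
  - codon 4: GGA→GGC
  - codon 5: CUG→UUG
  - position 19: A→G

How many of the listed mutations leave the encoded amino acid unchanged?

4

Codon 1: GCG (Ala) → GCC (Ala) — synonymous.
Codon 2: CGA (Arg) → CGG (Arg) — synonymous.
Codon 3: CGC (Arg) → CCC (Pro) — missense.
Codon 4: GGA (Gly) → GGC (Gly) — synonymous.
Codon 5: CUG (Leu) → UUG (Leu) — synonymous.
Codon 7: AGA (Arg) → GGA (Gly) — missense.
Synonymous: 4 of 6.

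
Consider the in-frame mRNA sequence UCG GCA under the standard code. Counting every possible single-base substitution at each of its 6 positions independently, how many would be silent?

Codon 1 (UCG, Ser): 3 synonymous substitutions.
Codon 2 (GCA, Ala): 3 synonymous substitutions.
Total: 3 + 3 = 6.

6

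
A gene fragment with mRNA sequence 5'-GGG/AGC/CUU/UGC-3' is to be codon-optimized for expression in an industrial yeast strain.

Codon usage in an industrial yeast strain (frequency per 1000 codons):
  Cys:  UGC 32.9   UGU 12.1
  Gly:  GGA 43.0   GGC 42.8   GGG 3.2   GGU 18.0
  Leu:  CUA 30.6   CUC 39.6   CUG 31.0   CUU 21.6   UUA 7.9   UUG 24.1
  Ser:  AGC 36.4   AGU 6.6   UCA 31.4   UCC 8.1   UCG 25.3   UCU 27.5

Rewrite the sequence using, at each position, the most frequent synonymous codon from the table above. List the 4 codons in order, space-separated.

Codon 1 (Gly): best is GGA at 43.0.
Codon 2 (Ser): best is AGC at 36.4.
Codon 3 (Leu): best is CUC at 39.6.
Codon 4 (Cys): best is UGC at 32.9.

GGA AGC CUC UGC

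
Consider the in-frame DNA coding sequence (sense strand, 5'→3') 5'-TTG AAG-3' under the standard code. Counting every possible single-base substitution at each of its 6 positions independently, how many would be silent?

3

Codon 1 (TTG, Leu): 2 synonymous substitutions.
Codon 2 (AAG, Lys): 1 synonymous substitution.
Total: 2 + 1 = 3.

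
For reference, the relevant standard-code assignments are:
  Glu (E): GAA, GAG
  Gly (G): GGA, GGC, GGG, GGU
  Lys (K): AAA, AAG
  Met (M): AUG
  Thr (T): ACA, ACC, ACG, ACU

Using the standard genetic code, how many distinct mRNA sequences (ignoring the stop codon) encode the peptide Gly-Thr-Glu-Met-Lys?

64

Gly: 4 codons.
Thr: 4 codons.
Glu: 2 codons.
Met: 1 codon.
Lys: 2 codons.
4 × 4 × 2 × 1 × 2 = 64.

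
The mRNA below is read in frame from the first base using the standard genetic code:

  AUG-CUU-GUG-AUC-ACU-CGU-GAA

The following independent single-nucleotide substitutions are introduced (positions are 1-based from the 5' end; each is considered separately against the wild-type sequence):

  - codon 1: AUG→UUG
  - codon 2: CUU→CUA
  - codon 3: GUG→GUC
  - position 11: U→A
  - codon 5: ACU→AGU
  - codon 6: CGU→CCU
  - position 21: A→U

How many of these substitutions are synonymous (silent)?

Codon 1: AUG (Met) → UUG (Leu) — missense.
Codon 2: CUU (Leu) → CUA (Leu) — synonymous.
Codon 3: GUG (Val) → GUC (Val) — synonymous.
Codon 4: AUC (Ile) → AAC (Asn) — missense.
Codon 5: ACU (Thr) → AGU (Ser) — missense.
Codon 6: CGU (Arg) → CCU (Pro) — missense.
Codon 7: GAA (Glu) → GAU (Asp) — missense.
Synonymous: 2 of 7.

2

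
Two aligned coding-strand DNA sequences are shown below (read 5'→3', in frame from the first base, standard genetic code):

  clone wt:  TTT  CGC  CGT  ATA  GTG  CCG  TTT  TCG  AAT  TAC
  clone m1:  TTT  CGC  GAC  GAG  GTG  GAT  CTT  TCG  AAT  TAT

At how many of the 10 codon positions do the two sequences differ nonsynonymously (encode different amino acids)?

Codon 1: TTT Phe / TTT Phe — identical.
Codon 2: CGC Arg / CGC Arg — identical.
Codon 3: CGT Arg / GAC Asp — nonsynonymous.
Codon 4: ATA Ile / GAG Glu — nonsynonymous.
Codon 5: GTG Val / GTG Val — identical.
Codon 6: CCG Pro / GAT Asp — nonsynonymous.
Codon 7: TTT Phe / CTT Leu — nonsynonymous.
Codon 8: TCG Ser / TCG Ser — identical.
Codon 9: AAT Asn / AAT Asn — identical.
Codon 10: TAC Tyr / TAT Tyr — synonymous.
Nonsynonymous differences: 4.

4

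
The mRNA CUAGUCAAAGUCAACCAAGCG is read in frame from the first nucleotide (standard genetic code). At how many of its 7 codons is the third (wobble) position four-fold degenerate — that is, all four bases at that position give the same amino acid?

Codon 1 CUA (Leu): third position 4-fold.
Codon 2 GUC (Val): third position 4-fold.
Codon 3 AAA (Lys): third position 2-fold.
Codon 4 GUC (Val): third position 4-fold.
Codon 5 AAC (Asn): third position 2-fold.
Codon 6 CAA (Gln): third position 2-fold.
Codon 7 GCG (Ala): third position 4-fold.
Four-fold degenerate third positions: 4.

4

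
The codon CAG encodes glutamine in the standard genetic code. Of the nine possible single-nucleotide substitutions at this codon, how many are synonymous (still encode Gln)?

1

Position 1: none → 0 synonymous.
Position 2: none → 0 synonymous.
Position 3: CAA → 1 synonymous.
Total: 0 + 0 + 1 = 1.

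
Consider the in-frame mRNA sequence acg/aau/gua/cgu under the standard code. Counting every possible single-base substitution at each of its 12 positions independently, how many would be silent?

10

Codon 1 (ACG, Thr): 3 synonymous substitutions.
Codon 2 (AAU, Asn): 1 synonymous substitution.
Codon 3 (GUA, Val): 3 synonymous substitutions.
Codon 4 (CGU, Arg): 3 synonymous substitutions.
Total: 3 + 1 + 3 + 3 = 10.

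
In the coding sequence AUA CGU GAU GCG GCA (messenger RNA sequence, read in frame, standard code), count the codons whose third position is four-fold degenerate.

Codon 1 AUA (Ile): third position 3-fold.
Codon 2 CGU (Arg): third position 4-fold.
Codon 3 GAU (Asp): third position 2-fold.
Codon 4 GCG (Ala): third position 4-fold.
Codon 5 GCA (Ala): third position 4-fold.
Four-fold degenerate third positions: 3.

3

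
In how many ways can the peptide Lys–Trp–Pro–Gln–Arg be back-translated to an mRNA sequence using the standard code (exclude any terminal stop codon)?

96

Lys: 2 codons.
Trp: 1 codon.
Pro: 4 codons.
Gln: 2 codons.
Arg: 6 codons.
2 × 1 × 4 × 2 × 6 = 96.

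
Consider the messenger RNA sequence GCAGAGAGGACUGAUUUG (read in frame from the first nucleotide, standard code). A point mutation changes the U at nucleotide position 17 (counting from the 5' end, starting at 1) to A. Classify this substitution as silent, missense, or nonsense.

nonsense

Position 17 falls in codon 6: UUG → Leu.
After the substitution the codon is UAG → Stop.
The new codon is a stop codon, so this is a nonsense mutation.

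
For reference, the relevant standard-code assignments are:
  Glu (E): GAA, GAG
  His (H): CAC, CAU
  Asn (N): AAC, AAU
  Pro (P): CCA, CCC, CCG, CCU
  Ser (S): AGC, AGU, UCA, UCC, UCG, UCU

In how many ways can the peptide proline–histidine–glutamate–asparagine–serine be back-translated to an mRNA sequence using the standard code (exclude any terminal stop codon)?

192

Pro: 4 codons.
His: 2 codons.
Glu: 2 codons.
Asn: 2 codons.
Ser: 6 codons.
4 × 2 × 2 × 2 × 6 = 192.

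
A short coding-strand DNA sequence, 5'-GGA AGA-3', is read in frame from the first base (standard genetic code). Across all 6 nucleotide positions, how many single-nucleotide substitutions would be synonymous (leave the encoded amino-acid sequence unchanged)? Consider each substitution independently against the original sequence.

Codon 1 (GGA, Gly): 3 synonymous substitutions.
Codon 2 (AGA, Arg): 2 synonymous substitutions.
Total: 3 + 2 = 5.

5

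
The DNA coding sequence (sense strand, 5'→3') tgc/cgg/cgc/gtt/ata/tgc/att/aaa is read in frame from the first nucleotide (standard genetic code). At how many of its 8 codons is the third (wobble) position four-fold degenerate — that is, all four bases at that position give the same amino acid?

3

Codon 1 TGC (Cys): third position 2-fold.
Codon 2 CGG (Arg): third position 4-fold.
Codon 3 CGC (Arg): third position 4-fold.
Codon 4 GTT (Val): third position 4-fold.
Codon 5 ATA (Ile): third position 3-fold.
Codon 6 TGC (Cys): third position 2-fold.
Codon 7 ATT (Ile): third position 3-fold.
Codon 8 AAA (Lys): third position 2-fold.
Four-fold degenerate third positions: 3.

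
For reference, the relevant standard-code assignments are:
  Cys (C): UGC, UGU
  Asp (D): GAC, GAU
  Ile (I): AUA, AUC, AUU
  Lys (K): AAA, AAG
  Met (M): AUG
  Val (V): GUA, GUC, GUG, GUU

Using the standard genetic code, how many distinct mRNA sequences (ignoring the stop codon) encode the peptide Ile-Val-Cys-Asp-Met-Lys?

96

Ile: 3 codons.
Val: 4 codons.
Cys: 2 codons.
Asp: 2 codons.
Met: 1 codon.
Lys: 2 codons.
3 × 4 × 2 × 2 × 1 × 2 = 96.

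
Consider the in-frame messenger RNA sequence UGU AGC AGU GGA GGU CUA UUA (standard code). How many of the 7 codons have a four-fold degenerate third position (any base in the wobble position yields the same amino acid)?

Codon 1 UGU (Cys): third position 2-fold.
Codon 2 AGC (Ser): third position 2-fold.
Codon 3 AGU (Ser): third position 2-fold.
Codon 4 GGA (Gly): third position 4-fold.
Codon 5 GGU (Gly): third position 4-fold.
Codon 6 CUA (Leu): third position 4-fold.
Codon 7 UUA (Leu): third position 2-fold.
Four-fold degenerate third positions: 3.

3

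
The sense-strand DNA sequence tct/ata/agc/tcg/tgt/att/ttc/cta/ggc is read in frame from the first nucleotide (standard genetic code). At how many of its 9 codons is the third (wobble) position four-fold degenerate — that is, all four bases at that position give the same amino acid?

4

Codon 1 TCT (Ser): third position 4-fold.
Codon 2 ATA (Ile): third position 3-fold.
Codon 3 AGC (Ser): third position 2-fold.
Codon 4 TCG (Ser): third position 4-fold.
Codon 5 TGT (Cys): third position 2-fold.
Codon 6 ATT (Ile): third position 3-fold.
Codon 7 TTC (Phe): third position 2-fold.
Codon 8 CTA (Leu): third position 4-fold.
Codon 9 GGC (Gly): third position 4-fold.
Four-fold degenerate third positions: 4.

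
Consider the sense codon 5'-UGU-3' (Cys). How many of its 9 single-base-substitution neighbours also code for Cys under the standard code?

1

Position 1: none → 0 synonymous.
Position 2: none → 0 synonymous.
Position 3: UGC → 1 synonymous.
Total: 0 + 0 + 1 = 1.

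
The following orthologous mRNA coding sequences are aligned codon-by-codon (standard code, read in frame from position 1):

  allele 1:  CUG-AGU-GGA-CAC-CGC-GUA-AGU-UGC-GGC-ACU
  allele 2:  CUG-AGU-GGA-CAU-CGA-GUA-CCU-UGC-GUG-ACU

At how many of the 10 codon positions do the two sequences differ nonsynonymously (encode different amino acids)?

Codon 1: CUG Leu / CUG Leu — identical.
Codon 2: AGU Ser / AGU Ser — identical.
Codon 3: GGA Gly / GGA Gly — identical.
Codon 4: CAC His / CAU His — synonymous.
Codon 5: CGC Arg / CGA Arg — synonymous.
Codon 6: GUA Val / GUA Val — identical.
Codon 7: AGU Ser / CCU Pro — nonsynonymous.
Codon 8: UGC Cys / UGC Cys — identical.
Codon 9: GGC Gly / GUG Val — nonsynonymous.
Codon 10: ACU Thr / ACU Thr — identical.
Nonsynonymous differences: 2.

2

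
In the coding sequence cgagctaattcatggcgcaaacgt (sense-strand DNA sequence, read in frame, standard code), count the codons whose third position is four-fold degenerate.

Codon 1 CGA (Arg): third position 4-fold.
Codon 2 GCT (Ala): third position 4-fold.
Codon 3 AAT (Asn): third position 2-fold.
Codon 4 TCA (Ser): third position 4-fold.
Codon 5 TGG (Trp): third position 1-fold.
Codon 6 CGC (Arg): third position 4-fold.
Codon 7 AAA (Lys): third position 2-fold.
Codon 8 CGT (Arg): third position 4-fold.
Four-fold degenerate third positions: 5.

5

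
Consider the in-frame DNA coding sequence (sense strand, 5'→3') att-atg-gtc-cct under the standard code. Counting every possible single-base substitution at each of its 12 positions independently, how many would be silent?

8

Codon 1 (ATT, Ile): 2 synonymous substitutions.
Codon 2 (ATG, Met): 0 synonymous substitutions.
Codon 3 (GTC, Val): 3 synonymous substitutions.
Codon 4 (CCT, Pro): 3 synonymous substitutions.
Total: 2 + 0 + 3 + 3 = 8.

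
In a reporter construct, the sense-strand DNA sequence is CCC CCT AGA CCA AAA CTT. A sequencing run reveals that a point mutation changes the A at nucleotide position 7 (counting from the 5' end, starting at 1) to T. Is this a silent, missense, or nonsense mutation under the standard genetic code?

nonsense

Position 7 falls in codon 3: AGA → Arg.
After the substitution the codon is TGA → Stop.
The new codon is a stop codon, so this is a nonsense mutation.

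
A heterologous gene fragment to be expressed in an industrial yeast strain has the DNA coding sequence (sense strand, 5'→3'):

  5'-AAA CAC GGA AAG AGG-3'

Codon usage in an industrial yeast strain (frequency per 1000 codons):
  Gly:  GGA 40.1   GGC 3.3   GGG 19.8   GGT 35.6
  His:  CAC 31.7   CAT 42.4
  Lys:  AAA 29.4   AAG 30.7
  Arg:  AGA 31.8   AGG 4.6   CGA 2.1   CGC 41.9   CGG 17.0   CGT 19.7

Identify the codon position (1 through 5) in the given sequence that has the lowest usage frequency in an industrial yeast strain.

Codon 1 AAA (Lys): 29.4 per 1000.
Codon 2 CAC (His): 31.7 per 1000.
Codon 3 GGA (Gly): 40.1 per 1000.
Codon 4 AAG (Lys): 30.7 per 1000.
Codon 5 AGG (Arg): 4.6 per 1000.
Lowest frequency is 4.6 at codon 5.

5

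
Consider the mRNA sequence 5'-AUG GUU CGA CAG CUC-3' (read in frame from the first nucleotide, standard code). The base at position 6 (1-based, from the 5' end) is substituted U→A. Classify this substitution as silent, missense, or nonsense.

Position 6 falls in codon 2: GUU → Val.
After the substitution the codon is GUA → Val.
Both encode Val, so the change is synonymous.

silent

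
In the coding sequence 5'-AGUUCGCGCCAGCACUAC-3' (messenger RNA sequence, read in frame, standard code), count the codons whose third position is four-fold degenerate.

Codon 1 AGU (Ser): third position 2-fold.
Codon 2 UCG (Ser): third position 4-fold.
Codon 3 CGC (Arg): third position 4-fold.
Codon 4 CAG (Gln): third position 2-fold.
Codon 5 CAC (His): third position 2-fold.
Codon 6 UAC (Tyr): third position 2-fold.
Four-fold degenerate third positions: 2.

2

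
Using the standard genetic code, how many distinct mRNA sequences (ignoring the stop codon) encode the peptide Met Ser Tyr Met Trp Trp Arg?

72

Met: 1 codon.
Ser: 6 codons.
Tyr: 2 codons.
Met: 1 codon.
Trp: 1 codon.
Trp: 1 codon.
Arg: 6 codons.
1 × 6 × 2 × 1 × 1 × 1 × 6 = 72.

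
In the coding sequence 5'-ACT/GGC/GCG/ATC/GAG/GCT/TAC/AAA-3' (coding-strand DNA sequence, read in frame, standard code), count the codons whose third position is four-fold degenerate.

Codon 1 ACT (Thr): third position 4-fold.
Codon 2 GGC (Gly): third position 4-fold.
Codon 3 GCG (Ala): third position 4-fold.
Codon 4 ATC (Ile): third position 3-fold.
Codon 5 GAG (Glu): third position 2-fold.
Codon 6 GCT (Ala): third position 4-fold.
Codon 7 TAC (Tyr): third position 2-fold.
Codon 8 AAA (Lys): third position 2-fold.
Four-fold degenerate third positions: 4.

4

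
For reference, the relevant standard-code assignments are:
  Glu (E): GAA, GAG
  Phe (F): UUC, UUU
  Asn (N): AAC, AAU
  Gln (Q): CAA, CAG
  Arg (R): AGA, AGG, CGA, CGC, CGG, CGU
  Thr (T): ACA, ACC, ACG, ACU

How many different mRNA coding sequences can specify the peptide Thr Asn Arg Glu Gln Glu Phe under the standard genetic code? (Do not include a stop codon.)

768

Thr: 4 codons.
Asn: 2 codons.
Arg: 6 codons.
Glu: 2 codons.
Gln: 2 codons.
Glu: 2 codons.
Phe: 2 codons.
4 × 2 × 6 × 2 × 2 × 2 × 2 = 768.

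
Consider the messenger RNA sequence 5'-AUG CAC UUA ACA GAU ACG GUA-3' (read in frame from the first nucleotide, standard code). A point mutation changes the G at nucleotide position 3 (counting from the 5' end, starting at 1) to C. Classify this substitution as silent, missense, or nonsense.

missense

Position 3 falls in codon 1: AUG → Met.
After the substitution the codon is AUC → Ile.
Met ≠ Ile, so this is a missense mutation.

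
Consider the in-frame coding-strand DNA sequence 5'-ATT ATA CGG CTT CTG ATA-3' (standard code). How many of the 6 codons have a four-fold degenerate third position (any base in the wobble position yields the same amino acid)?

3

Codon 1 ATT (Ile): third position 3-fold.
Codon 2 ATA (Ile): third position 3-fold.
Codon 3 CGG (Arg): third position 4-fold.
Codon 4 CTT (Leu): third position 4-fold.
Codon 5 CTG (Leu): third position 4-fold.
Codon 6 ATA (Ile): third position 3-fold.
Four-fold degenerate third positions: 3.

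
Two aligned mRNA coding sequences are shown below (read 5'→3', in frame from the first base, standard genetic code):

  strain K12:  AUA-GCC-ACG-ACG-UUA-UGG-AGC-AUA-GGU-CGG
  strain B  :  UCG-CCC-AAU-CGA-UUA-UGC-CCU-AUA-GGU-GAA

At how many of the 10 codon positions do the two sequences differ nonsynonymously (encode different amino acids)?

Codon 1: AUA Ile / UCG Ser — nonsynonymous.
Codon 2: GCC Ala / CCC Pro — nonsynonymous.
Codon 3: ACG Thr / AAU Asn — nonsynonymous.
Codon 4: ACG Thr / CGA Arg — nonsynonymous.
Codon 5: UUA Leu / UUA Leu — identical.
Codon 6: UGG Trp / UGC Cys — nonsynonymous.
Codon 7: AGC Ser / CCU Pro — nonsynonymous.
Codon 8: AUA Ile / AUA Ile — identical.
Codon 9: GGU Gly / GGU Gly — identical.
Codon 10: CGG Arg / GAA Glu — nonsynonymous.
Nonsynonymous differences: 7.

7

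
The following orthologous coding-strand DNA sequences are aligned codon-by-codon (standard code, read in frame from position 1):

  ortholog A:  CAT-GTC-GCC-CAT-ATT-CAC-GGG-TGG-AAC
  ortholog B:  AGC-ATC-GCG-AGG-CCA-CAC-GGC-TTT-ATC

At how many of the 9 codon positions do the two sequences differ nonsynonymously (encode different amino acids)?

Codon 1: CAT His / AGC Ser — nonsynonymous.
Codon 2: GTC Val / ATC Ile — nonsynonymous.
Codon 3: GCC Ala / GCG Ala — synonymous.
Codon 4: CAT His / AGG Arg — nonsynonymous.
Codon 5: ATT Ile / CCA Pro — nonsynonymous.
Codon 6: CAC His / CAC His — identical.
Codon 7: GGG Gly / GGC Gly — synonymous.
Codon 8: TGG Trp / TTT Phe — nonsynonymous.
Codon 9: AAC Asn / ATC Ile — nonsynonymous.
Nonsynonymous differences: 6.

6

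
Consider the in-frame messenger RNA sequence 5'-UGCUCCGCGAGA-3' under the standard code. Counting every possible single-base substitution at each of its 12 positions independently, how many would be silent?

9

Codon 1 (UGC, Cys): 1 synonymous substitution.
Codon 2 (UCC, Ser): 3 synonymous substitutions.
Codon 3 (GCG, Ala): 3 synonymous substitutions.
Codon 4 (AGA, Arg): 2 synonymous substitutions.
Total: 1 + 3 + 3 + 2 = 9.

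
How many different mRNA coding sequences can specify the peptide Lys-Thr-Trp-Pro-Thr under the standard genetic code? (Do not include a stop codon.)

128

Lys: 2 codons.
Thr: 4 codons.
Trp: 1 codon.
Pro: 4 codons.
Thr: 4 codons.
2 × 4 × 1 × 4 × 4 = 128.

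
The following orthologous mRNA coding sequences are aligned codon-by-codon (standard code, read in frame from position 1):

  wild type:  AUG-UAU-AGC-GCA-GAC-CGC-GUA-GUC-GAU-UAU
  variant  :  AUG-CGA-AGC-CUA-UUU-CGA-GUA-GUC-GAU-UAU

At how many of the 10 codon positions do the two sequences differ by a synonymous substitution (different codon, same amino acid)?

1

Codon 1: AUG Met / AUG Met — identical.
Codon 2: UAU Tyr / CGA Arg — nonsynonymous.
Codon 3: AGC Ser / AGC Ser — identical.
Codon 4: GCA Ala / CUA Leu — nonsynonymous.
Codon 5: GAC Asp / UUU Phe — nonsynonymous.
Codon 6: CGC Arg / CGA Arg — synonymous.
Codon 7: GUA Val / GUA Val — identical.
Codon 8: GUC Val / GUC Val — identical.
Codon 9: GAU Asp / GAU Asp — identical.
Codon 10: UAU Tyr / UAU Tyr — identical.
Synonymous differences: 1.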